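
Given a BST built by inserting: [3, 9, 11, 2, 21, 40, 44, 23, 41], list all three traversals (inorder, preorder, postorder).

Tree insertion order: [3, 9, 11, 2, 21, 40, 44, 23, 41]
Tree (level-order array): [3, 2, 9, None, None, None, 11, None, 21, None, 40, 23, 44, None, None, 41]
Inorder (L, root, R): [2, 3, 9, 11, 21, 23, 40, 41, 44]
Preorder (root, L, R): [3, 2, 9, 11, 21, 40, 23, 44, 41]
Postorder (L, R, root): [2, 23, 41, 44, 40, 21, 11, 9, 3]


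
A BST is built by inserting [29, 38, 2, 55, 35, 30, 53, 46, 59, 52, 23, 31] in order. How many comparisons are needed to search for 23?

Search path for 23: 29 -> 2 -> 23
Found: True
Comparisons: 3


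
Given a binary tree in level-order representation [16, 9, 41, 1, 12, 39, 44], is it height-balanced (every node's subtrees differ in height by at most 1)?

Tree (level-order array): [16, 9, 41, 1, 12, 39, 44]
Definition: a tree is height-balanced if, at every node, |h(left) - h(right)| <= 1 (empty subtree has height -1).
Bottom-up per-node check:
  node 1: h_left=-1, h_right=-1, diff=0 [OK], height=0
  node 12: h_left=-1, h_right=-1, diff=0 [OK], height=0
  node 9: h_left=0, h_right=0, diff=0 [OK], height=1
  node 39: h_left=-1, h_right=-1, diff=0 [OK], height=0
  node 44: h_left=-1, h_right=-1, diff=0 [OK], height=0
  node 41: h_left=0, h_right=0, diff=0 [OK], height=1
  node 16: h_left=1, h_right=1, diff=0 [OK], height=2
All nodes satisfy the balance condition.
Result: Balanced


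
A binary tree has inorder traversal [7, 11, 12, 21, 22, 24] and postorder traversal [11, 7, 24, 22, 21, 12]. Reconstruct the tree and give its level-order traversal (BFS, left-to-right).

Inorder:   [7, 11, 12, 21, 22, 24]
Postorder: [11, 7, 24, 22, 21, 12]
Algorithm: postorder visits root last, so walk postorder right-to-left;
each value is the root of the current inorder slice — split it at that
value, recurse on the right subtree first, then the left.
Recursive splits:
  root=12; inorder splits into left=[7, 11], right=[21, 22, 24]
  root=21; inorder splits into left=[], right=[22, 24]
  root=22; inorder splits into left=[], right=[24]
  root=24; inorder splits into left=[], right=[]
  root=7; inorder splits into left=[], right=[11]
  root=11; inorder splits into left=[], right=[]
Reconstructed level-order: [12, 7, 21, 11, 22, 24]


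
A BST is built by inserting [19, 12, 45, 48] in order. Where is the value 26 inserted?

Starting tree (level order): [19, 12, 45, None, None, None, 48]
Insertion path: 19 -> 45
Result: insert 26 as left child of 45
Final tree (level order): [19, 12, 45, None, None, 26, 48]


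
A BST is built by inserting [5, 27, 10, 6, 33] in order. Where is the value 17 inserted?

Starting tree (level order): [5, None, 27, 10, 33, 6]
Insertion path: 5 -> 27 -> 10
Result: insert 17 as right child of 10
Final tree (level order): [5, None, 27, 10, 33, 6, 17]


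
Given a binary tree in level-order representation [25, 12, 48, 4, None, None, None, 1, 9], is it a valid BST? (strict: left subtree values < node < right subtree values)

Level-order array: [25, 12, 48, 4, None, None, None, 1, 9]
Validate using subtree bounds (lo, hi): at each node, require lo < value < hi,
then recurse left with hi=value and right with lo=value.
Preorder trace (stopping at first violation):
  at node 25 with bounds (-inf, +inf): OK
  at node 12 with bounds (-inf, 25): OK
  at node 4 with bounds (-inf, 12): OK
  at node 1 with bounds (-inf, 4): OK
  at node 9 with bounds (4, 12): OK
  at node 48 with bounds (25, +inf): OK
No violation found at any node.
Result: Valid BST


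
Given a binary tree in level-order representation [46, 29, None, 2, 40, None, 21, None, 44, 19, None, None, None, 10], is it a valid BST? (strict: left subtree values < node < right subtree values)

Level-order array: [46, 29, None, 2, 40, None, 21, None, 44, 19, None, None, None, 10]
Validate using subtree bounds (lo, hi): at each node, require lo < value < hi,
then recurse left with hi=value and right with lo=value.
Preorder trace (stopping at first violation):
  at node 46 with bounds (-inf, +inf): OK
  at node 29 with bounds (-inf, 46): OK
  at node 2 with bounds (-inf, 29): OK
  at node 21 with bounds (2, 29): OK
  at node 19 with bounds (2, 21): OK
  at node 10 with bounds (2, 19): OK
  at node 40 with bounds (29, 46): OK
  at node 44 with bounds (40, 46): OK
No violation found at any node.
Result: Valid BST


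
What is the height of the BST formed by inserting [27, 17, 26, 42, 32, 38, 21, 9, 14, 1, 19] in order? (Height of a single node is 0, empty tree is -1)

Insertion order: [27, 17, 26, 42, 32, 38, 21, 9, 14, 1, 19]
Tree (level-order array): [27, 17, 42, 9, 26, 32, None, 1, 14, 21, None, None, 38, None, None, None, None, 19]
Compute height bottom-up (empty subtree = -1):
  height(1) = 1 + max(-1, -1) = 0
  height(14) = 1 + max(-1, -1) = 0
  height(9) = 1 + max(0, 0) = 1
  height(19) = 1 + max(-1, -1) = 0
  height(21) = 1 + max(0, -1) = 1
  height(26) = 1 + max(1, -1) = 2
  height(17) = 1 + max(1, 2) = 3
  height(38) = 1 + max(-1, -1) = 0
  height(32) = 1 + max(-1, 0) = 1
  height(42) = 1 + max(1, -1) = 2
  height(27) = 1 + max(3, 2) = 4
Height = 4


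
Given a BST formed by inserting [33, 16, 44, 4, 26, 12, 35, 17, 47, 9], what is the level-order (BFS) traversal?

Tree insertion order: [33, 16, 44, 4, 26, 12, 35, 17, 47, 9]
Tree (level-order array): [33, 16, 44, 4, 26, 35, 47, None, 12, 17, None, None, None, None, None, 9]
BFS from the root, enqueuing left then right child of each popped node:
  queue [33] -> pop 33, enqueue [16, 44], visited so far: [33]
  queue [16, 44] -> pop 16, enqueue [4, 26], visited so far: [33, 16]
  queue [44, 4, 26] -> pop 44, enqueue [35, 47], visited so far: [33, 16, 44]
  queue [4, 26, 35, 47] -> pop 4, enqueue [12], visited so far: [33, 16, 44, 4]
  queue [26, 35, 47, 12] -> pop 26, enqueue [17], visited so far: [33, 16, 44, 4, 26]
  queue [35, 47, 12, 17] -> pop 35, enqueue [none], visited so far: [33, 16, 44, 4, 26, 35]
  queue [47, 12, 17] -> pop 47, enqueue [none], visited so far: [33, 16, 44, 4, 26, 35, 47]
  queue [12, 17] -> pop 12, enqueue [9], visited so far: [33, 16, 44, 4, 26, 35, 47, 12]
  queue [17, 9] -> pop 17, enqueue [none], visited so far: [33, 16, 44, 4, 26, 35, 47, 12, 17]
  queue [9] -> pop 9, enqueue [none], visited so far: [33, 16, 44, 4, 26, 35, 47, 12, 17, 9]
Result: [33, 16, 44, 4, 26, 35, 47, 12, 17, 9]


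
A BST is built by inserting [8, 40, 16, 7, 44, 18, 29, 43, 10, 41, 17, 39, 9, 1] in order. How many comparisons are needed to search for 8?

Search path for 8: 8
Found: True
Comparisons: 1


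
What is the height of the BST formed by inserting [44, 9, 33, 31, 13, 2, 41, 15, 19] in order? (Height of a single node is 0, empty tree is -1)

Insertion order: [44, 9, 33, 31, 13, 2, 41, 15, 19]
Tree (level-order array): [44, 9, None, 2, 33, None, None, 31, 41, 13, None, None, None, None, 15, None, 19]
Compute height bottom-up (empty subtree = -1):
  height(2) = 1 + max(-1, -1) = 0
  height(19) = 1 + max(-1, -1) = 0
  height(15) = 1 + max(-1, 0) = 1
  height(13) = 1 + max(-1, 1) = 2
  height(31) = 1 + max(2, -1) = 3
  height(41) = 1 + max(-1, -1) = 0
  height(33) = 1 + max(3, 0) = 4
  height(9) = 1 + max(0, 4) = 5
  height(44) = 1 + max(5, -1) = 6
Height = 6


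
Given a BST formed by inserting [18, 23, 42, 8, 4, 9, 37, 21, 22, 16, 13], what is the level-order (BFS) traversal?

Tree insertion order: [18, 23, 42, 8, 4, 9, 37, 21, 22, 16, 13]
Tree (level-order array): [18, 8, 23, 4, 9, 21, 42, None, None, None, 16, None, 22, 37, None, 13]
BFS from the root, enqueuing left then right child of each popped node:
  queue [18] -> pop 18, enqueue [8, 23], visited so far: [18]
  queue [8, 23] -> pop 8, enqueue [4, 9], visited so far: [18, 8]
  queue [23, 4, 9] -> pop 23, enqueue [21, 42], visited so far: [18, 8, 23]
  queue [4, 9, 21, 42] -> pop 4, enqueue [none], visited so far: [18, 8, 23, 4]
  queue [9, 21, 42] -> pop 9, enqueue [16], visited so far: [18, 8, 23, 4, 9]
  queue [21, 42, 16] -> pop 21, enqueue [22], visited so far: [18, 8, 23, 4, 9, 21]
  queue [42, 16, 22] -> pop 42, enqueue [37], visited so far: [18, 8, 23, 4, 9, 21, 42]
  queue [16, 22, 37] -> pop 16, enqueue [13], visited so far: [18, 8, 23, 4, 9, 21, 42, 16]
  queue [22, 37, 13] -> pop 22, enqueue [none], visited so far: [18, 8, 23, 4, 9, 21, 42, 16, 22]
  queue [37, 13] -> pop 37, enqueue [none], visited so far: [18, 8, 23, 4, 9, 21, 42, 16, 22, 37]
  queue [13] -> pop 13, enqueue [none], visited so far: [18, 8, 23, 4, 9, 21, 42, 16, 22, 37, 13]
Result: [18, 8, 23, 4, 9, 21, 42, 16, 22, 37, 13]


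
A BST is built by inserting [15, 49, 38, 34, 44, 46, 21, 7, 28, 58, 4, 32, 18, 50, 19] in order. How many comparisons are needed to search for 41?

Search path for 41: 15 -> 49 -> 38 -> 44
Found: False
Comparisons: 4


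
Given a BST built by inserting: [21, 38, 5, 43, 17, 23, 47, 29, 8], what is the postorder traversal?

Tree insertion order: [21, 38, 5, 43, 17, 23, 47, 29, 8]
Tree (level-order array): [21, 5, 38, None, 17, 23, 43, 8, None, None, 29, None, 47]
Postorder traversal: [8, 17, 5, 29, 23, 47, 43, 38, 21]


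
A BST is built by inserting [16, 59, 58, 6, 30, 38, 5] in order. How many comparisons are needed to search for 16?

Search path for 16: 16
Found: True
Comparisons: 1


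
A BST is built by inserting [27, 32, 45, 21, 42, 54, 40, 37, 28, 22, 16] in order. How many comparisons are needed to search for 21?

Search path for 21: 27 -> 21
Found: True
Comparisons: 2


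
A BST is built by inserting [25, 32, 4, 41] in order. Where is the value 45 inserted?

Starting tree (level order): [25, 4, 32, None, None, None, 41]
Insertion path: 25 -> 32 -> 41
Result: insert 45 as right child of 41
Final tree (level order): [25, 4, 32, None, None, None, 41, None, 45]


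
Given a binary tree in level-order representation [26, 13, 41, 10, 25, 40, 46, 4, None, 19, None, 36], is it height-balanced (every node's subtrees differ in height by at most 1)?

Tree (level-order array): [26, 13, 41, 10, 25, 40, 46, 4, None, 19, None, 36]
Definition: a tree is height-balanced if, at every node, |h(left) - h(right)| <= 1 (empty subtree has height -1).
Bottom-up per-node check:
  node 4: h_left=-1, h_right=-1, diff=0 [OK], height=0
  node 10: h_left=0, h_right=-1, diff=1 [OK], height=1
  node 19: h_left=-1, h_right=-1, diff=0 [OK], height=0
  node 25: h_left=0, h_right=-1, diff=1 [OK], height=1
  node 13: h_left=1, h_right=1, diff=0 [OK], height=2
  node 36: h_left=-1, h_right=-1, diff=0 [OK], height=0
  node 40: h_left=0, h_right=-1, diff=1 [OK], height=1
  node 46: h_left=-1, h_right=-1, diff=0 [OK], height=0
  node 41: h_left=1, h_right=0, diff=1 [OK], height=2
  node 26: h_left=2, h_right=2, diff=0 [OK], height=3
All nodes satisfy the balance condition.
Result: Balanced


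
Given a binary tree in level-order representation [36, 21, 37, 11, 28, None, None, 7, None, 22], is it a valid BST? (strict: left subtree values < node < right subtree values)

Level-order array: [36, 21, 37, 11, 28, None, None, 7, None, 22]
Validate using subtree bounds (lo, hi): at each node, require lo < value < hi,
then recurse left with hi=value and right with lo=value.
Preorder trace (stopping at first violation):
  at node 36 with bounds (-inf, +inf): OK
  at node 21 with bounds (-inf, 36): OK
  at node 11 with bounds (-inf, 21): OK
  at node 7 with bounds (-inf, 11): OK
  at node 28 with bounds (21, 36): OK
  at node 22 with bounds (21, 28): OK
  at node 37 with bounds (36, +inf): OK
No violation found at any node.
Result: Valid BST


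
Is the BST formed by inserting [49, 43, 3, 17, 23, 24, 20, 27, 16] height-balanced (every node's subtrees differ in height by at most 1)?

Tree (level-order array): [49, 43, None, 3, None, None, 17, 16, 23, None, None, 20, 24, None, None, None, 27]
Definition: a tree is height-balanced if, at every node, |h(left) - h(right)| <= 1 (empty subtree has height -1).
Bottom-up per-node check:
  node 16: h_left=-1, h_right=-1, diff=0 [OK], height=0
  node 20: h_left=-1, h_right=-1, diff=0 [OK], height=0
  node 27: h_left=-1, h_right=-1, diff=0 [OK], height=0
  node 24: h_left=-1, h_right=0, diff=1 [OK], height=1
  node 23: h_left=0, h_right=1, diff=1 [OK], height=2
  node 17: h_left=0, h_right=2, diff=2 [FAIL (|0-2|=2 > 1)], height=3
  node 3: h_left=-1, h_right=3, diff=4 [FAIL (|-1-3|=4 > 1)], height=4
  node 43: h_left=4, h_right=-1, diff=5 [FAIL (|4--1|=5 > 1)], height=5
  node 49: h_left=5, h_right=-1, diff=6 [FAIL (|5--1|=6 > 1)], height=6
Node 17 violates the condition: |0 - 2| = 2 > 1.
Result: Not balanced


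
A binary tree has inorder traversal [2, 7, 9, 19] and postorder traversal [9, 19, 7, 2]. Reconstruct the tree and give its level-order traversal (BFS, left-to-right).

Inorder:   [2, 7, 9, 19]
Postorder: [9, 19, 7, 2]
Algorithm: postorder visits root last, so walk postorder right-to-left;
each value is the root of the current inorder slice — split it at that
value, recurse on the right subtree first, then the left.
Recursive splits:
  root=2; inorder splits into left=[], right=[7, 9, 19]
  root=7; inorder splits into left=[], right=[9, 19]
  root=19; inorder splits into left=[9], right=[]
  root=9; inorder splits into left=[], right=[]
Reconstructed level-order: [2, 7, 19, 9]


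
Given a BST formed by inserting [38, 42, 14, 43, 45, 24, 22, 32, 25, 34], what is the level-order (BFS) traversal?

Tree insertion order: [38, 42, 14, 43, 45, 24, 22, 32, 25, 34]
Tree (level-order array): [38, 14, 42, None, 24, None, 43, 22, 32, None, 45, None, None, 25, 34]
BFS from the root, enqueuing left then right child of each popped node:
  queue [38] -> pop 38, enqueue [14, 42], visited so far: [38]
  queue [14, 42] -> pop 14, enqueue [24], visited so far: [38, 14]
  queue [42, 24] -> pop 42, enqueue [43], visited so far: [38, 14, 42]
  queue [24, 43] -> pop 24, enqueue [22, 32], visited so far: [38, 14, 42, 24]
  queue [43, 22, 32] -> pop 43, enqueue [45], visited so far: [38, 14, 42, 24, 43]
  queue [22, 32, 45] -> pop 22, enqueue [none], visited so far: [38, 14, 42, 24, 43, 22]
  queue [32, 45] -> pop 32, enqueue [25, 34], visited so far: [38, 14, 42, 24, 43, 22, 32]
  queue [45, 25, 34] -> pop 45, enqueue [none], visited so far: [38, 14, 42, 24, 43, 22, 32, 45]
  queue [25, 34] -> pop 25, enqueue [none], visited so far: [38, 14, 42, 24, 43, 22, 32, 45, 25]
  queue [34] -> pop 34, enqueue [none], visited so far: [38, 14, 42, 24, 43, 22, 32, 45, 25, 34]
Result: [38, 14, 42, 24, 43, 22, 32, 45, 25, 34]


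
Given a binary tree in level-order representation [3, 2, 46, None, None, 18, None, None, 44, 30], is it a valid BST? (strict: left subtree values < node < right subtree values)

Level-order array: [3, 2, 46, None, None, 18, None, None, 44, 30]
Validate using subtree bounds (lo, hi): at each node, require lo < value < hi,
then recurse left with hi=value and right with lo=value.
Preorder trace (stopping at first violation):
  at node 3 with bounds (-inf, +inf): OK
  at node 2 with bounds (-inf, 3): OK
  at node 46 with bounds (3, +inf): OK
  at node 18 with bounds (3, 46): OK
  at node 44 with bounds (18, 46): OK
  at node 30 with bounds (18, 44): OK
No violation found at any node.
Result: Valid BST


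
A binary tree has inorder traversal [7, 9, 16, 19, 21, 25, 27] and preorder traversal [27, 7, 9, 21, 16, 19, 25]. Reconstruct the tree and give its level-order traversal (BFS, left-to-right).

Inorder:  [7, 9, 16, 19, 21, 25, 27]
Preorder: [27, 7, 9, 21, 16, 19, 25]
Algorithm: preorder visits root first, so consume preorder in order;
for each root, split the current inorder slice at that value into
left-subtree inorder and right-subtree inorder, then recurse.
Recursive splits:
  root=27; inorder splits into left=[7, 9, 16, 19, 21, 25], right=[]
  root=7; inorder splits into left=[], right=[9, 16, 19, 21, 25]
  root=9; inorder splits into left=[], right=[16, 19, 21, 25]
  root=21; inorder splits into left=[16, 19], right=[25]
  root=16; inorder splits into left=[], right=[19]
  root=19; inorder splits into left=[], right=[]
  root=25; inorder splits into left=[], right=[]
Reconstructed level-order: [27, 7, 9, 21, 16, 25, 19]


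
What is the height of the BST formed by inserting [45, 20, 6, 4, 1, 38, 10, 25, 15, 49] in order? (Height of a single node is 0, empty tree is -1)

Insertion order: [45, 20, 6, 4, 1, 38, 10, 25, 15, 49]
Tree (level-order array): [45, 20, 49, 6, 38, None, None, 4, 10, 25, None, 1, None, None, 15]
Compute height bottom-up (empty subtree = -1):
  height(1) = 1 + max(-1, -1) = 0
  height(4) = 1 + max(0, -1) = 1
  height(15) = 1 + max(-1, -1) = 0
  height(10) = 1 + max(-1, 0) = 1
  height(6) = 1 + max(1, 1) = 2
  height(25) = 1 + max(-1, -1) = 0
  height(38) = 1 + max(0, -1) = 1
  height(20) = 1 + max(2, 1) = 3
  height(49) = 1 + max(-1, -1) = 0
  height(45) = 1 + max(3, 0) = 4
Height = 4


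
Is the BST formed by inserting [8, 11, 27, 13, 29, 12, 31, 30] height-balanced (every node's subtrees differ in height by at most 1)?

Tree (level-order array): [8, None, 11, None, 27, 13, 29, 12, None, None, 31, None, None, 30]
Definition: a tree is height-balanced if, at every node, |h(left) - h(right)| <= 1 (empty subtree has height -1).
Bottom-up per-node check:
  node 12: h_left=-1, h_right=-1, diff=0 [OK], height=0
  node 13: h_left=0, h_right=-1, diff=1 [OK], height=1
  node 30: h_left=-1, h_right=-1, diff=0 [OK], height=0
  node 31: h_left=0, h_right=-1, diff=1 [OK], height=1
  node 29: h_left=-1, h_right=1, diff=2 [FAIL (|-1-1|=2 > 1)], height=2
  node 27: h_left=1, h_right=2, diff=1 [OK], height=3
  node 11: h_left=-1, h_right=3, diff=4 [FAIL (|-1-3|=4 > 1)], height=4
  node 8: h_left=-1, h_right=4, diff=5 [FAIL (|-1-4|=5 > 1)], height=5
Node 29 violates the condition: |-1 - 1| = 2 > 1.
Result: Not balanced


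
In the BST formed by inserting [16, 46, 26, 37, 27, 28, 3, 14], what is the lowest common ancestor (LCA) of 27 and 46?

Tree insertion order: [16, 46, 26, 37, 27, 28, 3, 14]
Tree (level-order array): [16, 3, 46, None, 14, 26, None, None, None, None, 37, 27, None, None, 28]
In a BST, the LCA of p=27, q=46 is the first node v on the
root-to-leaf path with p <= v <= q (go left if both < v, right if both > v).
Walk from root:
  at 16: both 27 and 46 > 16, go right
  at 46: 27 <= 46 <= 46, this is the LCA
LCA = 46


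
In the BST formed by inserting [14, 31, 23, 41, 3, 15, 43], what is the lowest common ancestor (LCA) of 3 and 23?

Tree insertion order: [14, 31, 23, 41, 3, 15, 43]
Tree (level-order array): [14, 3, 31, None, None, 23, 41, 15, None, None, 43]
In a BST, the LCA of p=3, q=23 is the first node v on the
root-to-leaf path with p <= v <= q (go left if both < v, right if both > v).
Walk from root:
  at 14: 3 <= 14 <= 23, this is the LCA
LCA = 14


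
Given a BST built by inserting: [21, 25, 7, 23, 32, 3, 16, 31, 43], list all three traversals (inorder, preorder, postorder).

Tree insertion order: [21, 25, 7, 23, 32, 3, 16, 31, 43]
Tree (level-order array): [21, 7, 25, 3, 16, 23, 32, None, None, None, None, None, None, 31, 43]
Inorder (L, root, R): [3, 7, 16, 21, 23, 25, 31, 32, 43]
Preorder (root, L, R): [21, 7, 3, 16, 25, 23, 32, 31, 43]
Postorder (L, R, root): [3, 16, 7, 23, 31, 43, 32, 25, 21]


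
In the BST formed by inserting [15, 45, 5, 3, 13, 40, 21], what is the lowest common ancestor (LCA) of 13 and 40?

Tree insertion order: [15, 45, 5, 3, 13, 40, 21]
Tree (level-order array): [15, 5, 45, 3, 13, 40, None, None, None, None, None, 21]
In a BST, the LCA of p=13, q=40 is the first node v on the
root-to-leaf path with p <= v <= q (go left if both < v, right if both > v).
Walk from root:
  at 15: 13 <= 15 <= 40, this is the LCA
LCA = 15


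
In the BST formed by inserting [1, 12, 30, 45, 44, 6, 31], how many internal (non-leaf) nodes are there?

Tree built from: [1, 12, 30, 45, 44, 6, 31]
Tree (level-order array): [1, None, 12, 6, 30, None, None, None, 45, 44, None, 31]
Rule: An internal node has at least one child.
Per-node child counts:
  node 1: 1 child(ren)
  node 12: 2 child(ren)
  node 6: 0 child(ren)
  node 30: 1 child(ren)
  node 45: 1 child(ren)
  node 44: 1 child(ren)
  node 31: 0 child(ren)
Matching nodes: [1, 12, 30, 45, 44]
Count of internal (non-leaf) nodes: 5


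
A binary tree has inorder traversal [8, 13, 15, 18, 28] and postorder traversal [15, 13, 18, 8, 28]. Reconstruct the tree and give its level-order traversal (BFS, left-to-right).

Inorder:   [8, 13, 15, 18, 28]
Postorder: [15, 13, 18, 8, 28]
Algorithm: postorder visits root last, so walk postorder right-to-left;
each value is the root of the current inorder slice — split it at that
value, recurse on the right subtree first, then the left.
Recursive splits:
  root=28; inorder splits into left=[8, 13, 15, 18], right=[]
  root=8; inorder splits into left=[], right=[13, 15, 18]
  root=18; inorder splits into left=[13, 15], right=[]
  root=13; inorder splits into left=[], right=[15]
  root=15; inorder splits into left=[], right=[]
Reconstructed level-order: [28, 8, 18, 13, 15]


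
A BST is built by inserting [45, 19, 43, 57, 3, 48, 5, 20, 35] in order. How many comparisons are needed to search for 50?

Search path for 50: 45 -> 57 -> 48
Found: False
Comparisons: 3


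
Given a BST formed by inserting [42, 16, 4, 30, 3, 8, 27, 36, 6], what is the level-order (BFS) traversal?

Tree insertion order: [42, 16, 4, 30, 3, 8, 27, 36, 6]
Tree (level-order array): [42, 16, None, 4, 30, 3, 8, 27, 36, None, None, 6]
BFS from the root, enqueuing left then right child of each popped node:
  queue [42] -> pop 42, enqueue [16], visited so far: [42]
  queue [16] -> pop 16, enqueue [4, 30], visited so far: [42, 16]
  queue [4, 30] -> pop 4, enqueue [3, 8], visited so far: [42, 16, 4]
  queue [30, 3, 8] -> pop 30, enqueue [27, 36], visited so far: [42, 16, 4, 30]
  queue [3, 8, 27, 36] -> pop 3, enqueue [none], visited so far: [42, 16, 4, 30, 3]
  queue [8, 27, 36] -> pop 8, enqueue [6], visited so far: [42, 16, 4, 30, 3, 8]
  queue [27, 36, 6] -> pop 27, enqueue [none], visited so far: [42, 16, 4, 30, 3, 8, 27]
  queue [36, 6] -> pop 36, enqueue [none], visited so far: [42, 16, 4, 30, 3, 8, 27, 36]
  queue [6] -> pop 6, enqueue [none], visited so far: [42, 16, 4, 30, 3, 8, 27, 36, 6]
Result: [42, 16, 4, 30, 3, 8, 27, 36, 6]


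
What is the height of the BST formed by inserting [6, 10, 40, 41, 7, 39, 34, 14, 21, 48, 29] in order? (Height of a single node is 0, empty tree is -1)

Insertion order: [6, 10, 40, 41, 7, 39, 34, 14, 21, 48, 29]
Tree (level-order array): [6, None, 10, 7, 40, None, None, 39, 41, 34, None, None, 48, 14, None, None, None, None, 21, None, 29]
Compute height bottom-up (empty subtree = -1):
  height(7) = 1 + max(-1, -1) = 0
  height(29) = 1 + max(-1, -1) = 0
  height(21) = 1 + max(-1, 0) = 1
  height(14) = 1 + max(-1, 1) = 2
  height(34) = 1 + max(2, -1) = 3
  height(39) = 1 + max(3, -1) = 4
  height(48) = 1 + max(-1, -1) = 0
  height(41) = 1 + max(-1, 0) = 1
  height(40) = 1 + max(4, 1) = 5
  height(10) = 1 + max(0, 5) = 6
  height(6) = 1 + max(-1, 6) = 7
Height = 7


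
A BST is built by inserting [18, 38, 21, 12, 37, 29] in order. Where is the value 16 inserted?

Starting tree (level order): [18, 12, 38, None, None, 21, None, None, 37, 29]
Insertion path: 18 -> 12
Result: insert 16 as right child of 12
Final tree (level order): [18, 12, 38, None, 16, 21, None, None, None, None, 37, 29]


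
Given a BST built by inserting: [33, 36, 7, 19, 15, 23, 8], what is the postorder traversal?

Tree insertion order: [33, 36, 7, 19, 15, 23, 8]
Tree (level-order array): [33, 7, 36, None, 19, None, None, 15, 23, 8]
Postorder traversal: [8, 15, 23, 19, 7, 36, 33]


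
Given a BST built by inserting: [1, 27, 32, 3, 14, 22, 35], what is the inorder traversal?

Tree insertion order: [1, 27, 32, 3, 14, 22, 35]
Tree (level-order array): [1, None, 27, 3, 32, None, 14, None, 35, None, 22]
Inorder traversal: [1, 3, 14, 22, 27, 32, 35]


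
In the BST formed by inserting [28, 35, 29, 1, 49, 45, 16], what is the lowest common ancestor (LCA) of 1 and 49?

Tree insertion order: [28, 35, 29, 1, 49, 45, 16]
Tree (level-order array): [28, 1, 35, None, 16, 29, 49, None, None, None, None, 45]
In a BST, the LCA of p=1, q=49 is the first node v on the
root-to-leaf path with p <= v <= q (go left if both < v, right if both > v).
Walk from root:
  at 28: 1 <= 28 <= 49, this is the LCA
LCA = 28


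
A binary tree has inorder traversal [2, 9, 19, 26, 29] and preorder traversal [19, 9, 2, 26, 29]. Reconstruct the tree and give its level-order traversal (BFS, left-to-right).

Inorder:  [2, 9, 19, 26, 29]
Preorder: [19, 9, 2, 26, 29]
Algorithm: preorder visits root first, so consume preorder in order;
for each root, split the current inorder slice at that value into
left-subtree inorder and right-subtree inorder, then recurse.
Recursive splits:
  root=19; inorder splits into left=[2, 9], right=[26, 29]
  root=9; inorder splits into left=[2], right=[]
  root=2; inorder splits into left=[], right=[]
  root=26; inorder splits into left=[], right=[29]
  root=29; inorder splits into left=[], right=[]
Reconstructed level-order: [19, 9, 26, 2, 29]


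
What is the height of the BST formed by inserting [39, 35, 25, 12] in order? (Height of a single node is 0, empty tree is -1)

Insertion order: [39, 35, 25, 12]
Tree (level-order array): [39, 35, None, 25, None, 12]
Compute height bottom-up (empty subtree = -1):
  height(12) = 1 + max(-1, -1) = 0
  height(25) = 1 + max(0, -1) = 1
  height(35) = 1 + max(1, -1) = 2
  height(39) = 1 + max(2, -1) = 3
Height = 3


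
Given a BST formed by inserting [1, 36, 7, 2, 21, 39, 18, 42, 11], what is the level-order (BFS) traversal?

Tree insertion order: [1, 36, 7, 2, 21, 39, 18, 42, 11]
Tree (level-order array): [1, None, 36, 7, 39, 2, 21, None, 42, None, None, 18, None, None, None, 11]
BFS from the root, enqueuing left then right child of each popped node:
  queue [1] -> pop 1, enqueue [36], visited so far: [1]
  queue [36] -> pop 36, enqueue [7, 39], visited so far: [1, 36]
  queue [7, 39] -> pop 7, enqueue [2, 21], visited so far: [1, 36, 7]
  queue [39, 2, 21] -> pop 39, enqueue [42], visited so far: [1, 36, 7, 39]
  queue [2, 21, 42] -> pop 2, enqueue [none], visited so far: [1, 36, 7, 39, 2]
  queue [21, 42] -> pop 21, enqueue [18], visited so far: [1, 36, 7, 39, 2, 21]
  queue [42, 18] -> pop 42, enqueue [none], visited so far: [1, 36, 7, 39, 2, 21, 42]
  queue [18] -> pop 18, enqueue [11], visited so far: [1, 36, 7, 39, 2, 21, 42, 18]
  queue [11] -> pop 11, enqueue [none], visited so far: [1, 36, 7, 39, 2, 21, 42, 18, 11]
Result: [1, 36, 7, 39, 2, 21, 42, 18, 11]


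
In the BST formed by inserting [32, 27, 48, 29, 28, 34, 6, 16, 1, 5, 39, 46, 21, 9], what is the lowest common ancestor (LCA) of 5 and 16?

Tree insertion order: [32, 27, 48, 29, 28, 34, 6, 16, 1, 5, 39, 46, 21, 9]
Tree (level-order array): [32, 27, 48, 6, 29, 34, None, 1, 16, 28, None, None, 39, None, 5, 9, 21, None, None, None, 46]
In a BST, the LCA of p=5, q=16 is the first node v on the
root-to-leaf path with p <= v <= q (go left if both < v, right if both > v).
Walk from root:
  at 32: both 5 and 16 < 32, go left
  at 27: both 5 and 16 < 27, go left
  at 6: 5 <= 6 <= 16, this is the LCA
LCA = 6


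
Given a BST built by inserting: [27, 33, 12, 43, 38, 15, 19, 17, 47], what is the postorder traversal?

Tree insertion order: [27, 33, 12, 43, 38, 15, 19, 17, 47]
Tree (level-order array): [27, 12, 33, None, 15, None, 43, None, 19, 38, 47, 17]
Postorder traversal: [17, 19, 15, 12, 38, 47, 43, 33, 27]


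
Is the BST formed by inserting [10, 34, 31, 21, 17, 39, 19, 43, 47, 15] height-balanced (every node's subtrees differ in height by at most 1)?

Tree (level-order array): [10, None, 34, 31, 39, 21, None, None, 43, 17, None, None, 47, 15, 19]
Definition: a tree is height-balanced if, at every node, |h(left) - h(right)| <= 1 (empty subtree has height -1).
Bottom-up per-node check:
  node 15: h_left=-1, h_right=-1, diff=0 [OK], height=0
  node 19: h_left=-1, h_right=-1, diff=0 [OK], height=0
  node 17: h_left=0, h_right=0, diff=0 [OK], height=1
  node 21: h_left=1, h_right=-1, diff=2 [FAIL (|1--1|=2 > 1)], height=2
  node 31: h_left=2, h_right=-1, diff=3 [FAIL (|2--1|=3 > 1)], height=3
  node 47: h_left=-1, h_right=-1, diff=0 [OK], height=0
  node 43: h_left=-1, h_right=0, diff=1 [OK], height=1
  node 39: h_left=-1, h_right=1, diff=2 [FAIL (|-1-1|=2 > 1)], height=2
  node 34: h_left=3, h_right=2, diff=1 [OK], height=4
  node 10: h_left=-1, h_right=4, diff=5 [FAIL (|-1-4|=5 > 1)], height=5
Node 21 violates the condition: |1 - -1| = 2 > 1.
Result: Not balanced


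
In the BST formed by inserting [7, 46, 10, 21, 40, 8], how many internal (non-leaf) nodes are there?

Tree built from: [7, 46, 10, 21, 40, 8]
Tree (level-order array): [7, None, 46, 10, None, 8, 21, None, None, None, 40]
Rule: An internal node has at least one child.
Per-node child counts:
  node 7: 1 child(ren)
  node 46: 1 child(ren)
  node 10: 2 child(ren)
  node 8: 0 child(ren)
  node 21: 1 child(ren)
  node 40: 0 child(ren)
Matching nodes: [7, 46, 10, 21]
Count of internal (non-leaf) nodes: 4


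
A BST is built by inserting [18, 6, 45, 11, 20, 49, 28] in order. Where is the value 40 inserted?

Starting tree (level order): [18, 6, 45, None, 11, 20, 49, None, None, None, 28]
Insertion path: 18 -> 45 -> 20 -> 28
Result: insert 40 as right child of 28
Final tree (level order): [18, 6, 45, None, 11, 20, 49, None, None, None, 28, None, None, None, 40]


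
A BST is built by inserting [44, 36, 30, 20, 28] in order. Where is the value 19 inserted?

Starting tree (level order): [44, 36, None, 30, None, 20, None, None, 28]
Insertion path: 44 -> 36 -> 30 -> 20
Result: insert 19 as left child of 20
Final tree (level order): [44, 36, None, 30, None, 20, None, 19, 28]


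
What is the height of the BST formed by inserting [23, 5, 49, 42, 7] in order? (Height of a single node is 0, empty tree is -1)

Insertion order: [23, 5, 49, 42, 7]
Tree (level-order array): [23, 5, 49, None, 7, 42]
Compute height bottom-up (empty subtree = -1):
  height(7) = 1 + max(-1, -1) = 0
  height(5) = 1 + max(-1, 0) = 1
  height(42) = 1 + max(-1, -1) = 0
  height(49) = 1 + max(0, -1) = 1
  height(23) = 1 + max(1, 1) = 2
Height = 2


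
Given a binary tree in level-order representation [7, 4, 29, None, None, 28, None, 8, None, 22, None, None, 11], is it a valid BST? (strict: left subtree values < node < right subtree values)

Level-order array: [7, 4, 29, None, None, 28, None, 8, None, 22, None, None, 11]
Validate using subtree bounds (lo, hi): at each node, require lo < value < hi,
then recurse left with hi=value and right with lo=value.
Preorder trace (stopping at first violation):
  at node 7 with bounds (-inf, +inf): OK
  at node 4 with bounds (-inf, 7): OK
  at node 29 with bounds (7, +inf): OK
  at node 28 with bounds (7, 29): OK
  at node 8 with bounds (7, 28): OK
  at node 22 with bounds (7, 8): VIOLATION
Node 22 violates its bound: not (7 < 22 < 8).
Result: Not a valid BST


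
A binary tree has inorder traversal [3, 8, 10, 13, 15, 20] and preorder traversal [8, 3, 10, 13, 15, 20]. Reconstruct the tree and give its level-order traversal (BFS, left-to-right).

Inorder:  [3, 8, 10, 13, 15, 20]
Preorder: [8, 3, 10, 13, 15, 20]
Algorithm: preorder visits root first, so consume preorder in order;
for each root, split the current inorder slice at that value into
left-subtree inorder and right-subtree inorder, then recurse.
Recursive splits:
  root=8; inorder splits into left=[3], right=[10, 13, 15, 20]
  root=3; inorder splits into left=[], right=[]
  root=10; inorder splits into left=[], right=[13, 15, 20]
  root=13; inorder splits into left=[], right=[15, 20]
  root=15; inorder splits into left=[], right=[20]
  root=20; inorder splits into left=[], right=[]
Reconstructed level-order: [8, 3, 10, 13, 15, 20]


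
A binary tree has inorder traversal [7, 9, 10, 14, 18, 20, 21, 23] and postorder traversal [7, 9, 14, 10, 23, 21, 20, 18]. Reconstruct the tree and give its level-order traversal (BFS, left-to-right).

Inorder:   [7, 9, 10, 14, 18, 20, 21, 23]
Postorder: [7, 9, 14, 10, 23, 21, 20, 18]
Algorithm: postorder visits root last, so walk postorder right-to-left;
each value is the root of the current inorder slice — split it at that
value, recurse on the right subtree first, then the left.
Recursive splits:
  root=18; inorder splits into left=[7, 9, 10, 14], right=[20, 21, 23]
  root=20; inorder splits into left=[], right=[21, 23]
  root=21; inorder splits into left=[], right=[23]
  root=23; inorder splits into left=[], right=[]
  root=10; inorder splits into left=[7, 9], right=[14]
  root=14; inorder splits into left=[], right=[]
  root=9; inorder splits into left=[7], right=[]
  root=7; inorder splits into left=[], right=[]
Reconstructed level-order: [18, 10, 20, 9, 14, 21, 7, 23]


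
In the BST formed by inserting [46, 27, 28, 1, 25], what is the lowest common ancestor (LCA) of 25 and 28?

Tree insertion order: [46, 27, 28, 1, 25]
Tree (level-order array): [46, 27, None, 1, 28, None, 25]
In a BST, the LCA of p=25, q=28 is the first node v on the
root-to-leaf path with p <= v <= q (go left if both < v, right if both > v).
Walk from root:
  at 46: both 25 and 28 < 46, go left
  at 27: 25 <= 27 <= 28, this is the LCA
LCA = 27


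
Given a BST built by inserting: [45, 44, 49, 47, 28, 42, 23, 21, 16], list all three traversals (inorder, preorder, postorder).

Tree insertion order: [45, 44, 49, 47, 28, 42, 23, 21, 16]
Tree (level-order array): [45, 44, 49, 28, None, 47, None, 23, 42, None, None, 21, None, None, None, 16]
Inorder (L, root, R): [16, 21, 23, 28, 42, 44, 45, 47, 49]
Preorder (root, L, R): [45, 44, 28, 23, 21, 16, 42, 49, 47]
Postorder (L, R, root): [16, 21, 23, 42, 28, 44, 47, 49, 45]


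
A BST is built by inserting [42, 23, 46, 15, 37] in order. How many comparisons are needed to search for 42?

Search path for 42: 42
Found: True
Comparisons: 1


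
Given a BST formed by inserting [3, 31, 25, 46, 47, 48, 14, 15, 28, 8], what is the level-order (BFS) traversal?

Tree insertion order: [3, 31, 25, 46, 47, 48, 14, 15, 28, 8]
Tree (level-order array): [3, None, 31, 25, 46, 14, 28, None, 47, 8, 15, None, None, None, 48]
BFS from the root, enqueuing left then right child of each popped node:
  queue [3] -> pop 3, enqueue [31], visited so far: [3]
  queue [31] -> pop 31, enqueue [25, 46], visited so far: [3, 31]
  queue [25, 46] -> pop 25, enqueue [14, 28], visited so far: [3, 31, 25]
  queue [46, 14, 28] -> pop 46, enqueue [47], visited so far: [3, 31, 25, 46]
  queue [14, 28, 47] -> pop 14, enqueue [8, 15], visited so far: [3, 31, 25, 46, 14]
  queue [28, 47, 8, 15] -> pop 28, enqueue [none], visited so far: [3, 31, 25, 46, 14, 28]
  queue [47, 8, 15] -> pop 47, enqueue [48], visited so far: [3, 31, 25, 46, 14, 28, 47]
  queue [8, 15, 48] -> pop 8, enqueue [none], visited so far: [3, 31, 25, 46, 14, 28, 47, 8]
  queue [15, 48] -> pop 15, enqueue [none], visited so far: [3, 31, 25, 46, 14, 28, 47, 8, 15]
  queue [48] -> pop 48, enqueue [none], visited so far: [3, 31, 25, 46, 14, 28, 47, 8, 15, 48]
Result: [3, 31, 25, 46, 14, 28, 47, 8, 15, 48]


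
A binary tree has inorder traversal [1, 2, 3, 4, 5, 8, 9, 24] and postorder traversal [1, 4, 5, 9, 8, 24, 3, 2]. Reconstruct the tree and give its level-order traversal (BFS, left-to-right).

Inorder:   [1, 2, 3, 4, 5, 8, 9, 24]
Postorder: [1, 4, 5, 9, 8, 24, 3, 2]
Algorithm: postorder visits root last, so walk postorder right-to-left;
each value is the root of the current inorder slice — split it at that
value, recurse on the right subtree first, then the left.
Recursive splits:
  root=2; inorder splits into left=[1], right=[3, 4, 5, 8, 9, 24]
  root=3; inorder splits into left=[], right=[4, 5, 8, 9, 24]
  root=24; inorder splits into left=[4, 5, 8, 9], right=[]
  root=8; inorder splits into left=[4, 5], right=[9]
  root=9; inorder splits into left=[], right=[]
  root=5; inorder splits into left=[4], right=[]
  root=4; inorder splits into left=[], right=[]
  root=1; inorder splits into left=[], right=[]
Reconstructed level-order: [2, 1, 3, 24, 8, 5, 9, 4]


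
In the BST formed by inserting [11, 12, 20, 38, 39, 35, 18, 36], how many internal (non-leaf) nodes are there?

Tree built from: [11, 12, 20, 38, 39, 35, 18, 36]
Tree (level-order array): [11, None, 12, None, 20, 18, 38, None, None, 35, 39, None, 36]
Rule: An internal node has at least one child.
Per-node child counts:
  node 11: 1 child(ren)
  node 12: 1 child(ren)
  node 20: 2 child(ren)
  node 18: 0 child(ren)
  node 38: 2 child(ren)
  node 35: 1 child(ren)
  node 36: 0 child(ren)
  node 39: 0 child(ren)
Matching nodes: [11, 12, 20, 38, 35]
Count of internal (non-leaf) nodes: 5


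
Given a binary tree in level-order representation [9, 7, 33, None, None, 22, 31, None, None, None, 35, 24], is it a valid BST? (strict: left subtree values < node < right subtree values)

Level-order array: [9, 7, 33, None, None, 22, 31, None, None, None, 35, 24]
Validate using subtree bounds (lo, hi): at each node, require lo < value < hi,
then recurse left with hi=value and right with lo=value.
Preorder trace (stopping at first violation):
  at node 9 with bounds (-inf, +inf): OK
  at node 7 with bounds (-inf, 9): OK
  at node 33 with bounds (9, +inf): OK
  at node 22 with bounds (9, 33): OK
  at node 31 with bounds (33, +inf): VIOLATION
Node 31 violates its bound: not (33 < 31 < +inf).
Result: Not a valid BST


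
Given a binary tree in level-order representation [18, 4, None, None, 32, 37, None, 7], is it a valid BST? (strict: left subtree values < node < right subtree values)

Level-order array: [18, 4, None, None, 32, 37, None, 7]
Validate using subtree bounds (lo, hi): at each node, require lo < value < hi,
then recurse left with hi=value and right with lo=value.
Preorder trace (stopping at first violation):
  at node 18 with bounds (-inf, +inf): OK
  at node 4 with bounds (-inf, 18): OK
  at node 32 with bounds (4, 18): VIOLATION
Node 32 violates its bound: not (4 < 32 < 18).
Result: Not a valid BST


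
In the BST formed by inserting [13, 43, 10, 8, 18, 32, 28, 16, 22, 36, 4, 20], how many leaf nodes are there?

Tree built from: [13, 43, 10, 8, 18, 32, 28, 16, 22, 36, 4, 20]
Tree (level-order array): [13, 10, 43, 8, None, 18, None, 4, None, 16, 32, None, None, None, None, 28, 36, 22, None, None, None, 20]
Rule: A leaf has 0 children.
Per-node child counts:
  node 13: 2 child(ren)
  node 10: 1 child(ren)
  node 8: 1 child(ren)
  node 4: 0 child(ren)
  node 43: 1 child(ren)
  node 18: 2 child(ren)
  node 16: 0 child(ren)
  node 32: 2 child(ren)
  node 28: 1 child(ren)
  node 22: 1 child(ren)
  node 20: 0 child(ren)
  node 36: 0 child(ren)
Matching nodes: [4, 16, 20, 36]
Count of leaf nodes: 4


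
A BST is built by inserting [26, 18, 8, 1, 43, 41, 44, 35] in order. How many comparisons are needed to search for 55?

Search path for 55: 26 -> 43 -> 44
Found: False
Comparisons: 3


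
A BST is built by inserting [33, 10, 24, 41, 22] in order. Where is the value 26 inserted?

Starting tree (level order): [33, 10, 41, None, 24, None, None, 22]
Insertion path: 33 -> 10 -> 24
Result: insert 26 as right child of 24
Final tree (level order): [33, 10, 41, None, 24, None, None, 22, 26]


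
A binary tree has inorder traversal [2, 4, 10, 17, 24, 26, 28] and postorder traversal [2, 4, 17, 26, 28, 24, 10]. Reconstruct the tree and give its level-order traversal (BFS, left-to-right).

Inorder:   [2, 4, 10, 17, 24, 26, 28]
Postorder: [2, 4, 17, 26, 28, 24, 10]
Algorithm: postorder visits root last, so walk postorder right-to-left;
each value is the root of the current inorder slice — split it at that
value, recurse on the right subtree first, then the left.
Recursive splits:
  root=10; inorder splits into left=[2, 4], right=[17, 24, 26, 28]
  root=24; inorder splits into left=[17], right=[26, 28]
  root=28; inorder splits into left=[26], right=[]
  root=26; inorder splits into left=[], right=[]
  root=17; inorder splits into left=[], right=[]
  root=4; inorder splits into left=[2], right=[]
  root=2; inorder splits into left=[], right=[]
Reconstructed level-order: [10, 4, 24, 2, 17, 28, 26]
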